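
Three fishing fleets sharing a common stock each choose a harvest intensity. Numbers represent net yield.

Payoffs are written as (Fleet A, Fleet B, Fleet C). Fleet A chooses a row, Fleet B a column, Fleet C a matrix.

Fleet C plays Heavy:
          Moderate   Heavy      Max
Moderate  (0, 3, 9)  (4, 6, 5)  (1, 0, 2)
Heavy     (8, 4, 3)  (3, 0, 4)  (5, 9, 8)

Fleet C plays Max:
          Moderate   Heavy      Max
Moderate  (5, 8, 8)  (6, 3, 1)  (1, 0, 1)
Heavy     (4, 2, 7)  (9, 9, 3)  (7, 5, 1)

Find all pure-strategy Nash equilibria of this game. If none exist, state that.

For each strategy profile, look for a profitable unilateral deviation.
(Moderate, Moderate, Heavy): Fleet A can switch to Heavy (0 → 8). Not NE.
(Moderate, Moderate, Max): Fleet C can switch to Heavy (8 → 9). Not NE.
(Moderate, Heavy, Heavy): Fleet A gets 4, best alternative 3; Fleet B gets 6, best alternative 3; Fleet C gets 5, best alternative 1. No profitable deviation — NE.
(Moderate, Heavy, Max): Fleet A can switch to Heavy (6 → 9). Not NE.
(Moderate, Max, Heavy): Fleet A can switch to Heavy (1 → 5). Not NE.
(Moderate, Max, Max): Fleet A can switch to Heavy (1 → 7). Not NE.
(Heavy, Moderate, Heavy): Fleet B can switch to Max (4 → 9). Not NE.
(Heavy, Moderate, Max): Fleet A can switch to Moderate (4 → 5). Not NE.
(Heavy, Heavy, Heavy): Fleet A can switch to Moderate (3 → 4). Not NE.
(Heavy, Max, Heavy): Fleet A gets 5, best alternative 1; Fleet B gets 9, best alternative 4; Fleet C gets 8, best alternative 1. No profitable deviation — NE.
(The remaining 2 profiles each have a profitable deviation by the same check.)

(Moderate, Heavy, Heavy), (Heavy, Max, Heavy)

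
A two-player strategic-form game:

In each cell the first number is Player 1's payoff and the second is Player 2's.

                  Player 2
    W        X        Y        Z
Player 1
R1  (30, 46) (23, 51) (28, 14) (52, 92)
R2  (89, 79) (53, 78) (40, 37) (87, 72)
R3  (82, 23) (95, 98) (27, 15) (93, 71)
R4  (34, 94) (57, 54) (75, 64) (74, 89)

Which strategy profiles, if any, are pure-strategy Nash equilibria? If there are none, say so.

Player 1 against W: payoffs 30, 89, 82, 34 → best response R2.
Player 1 against X: payoffs 23, 53, 95, 57 → best response R3.
Player 1 against Y: payoffs 28, 40, 27, 75 → best response R4.
Player 1 against Z: payoffs 52, 87, 93, 74 → best response R3.
Player 2 against R1: payoffs 46, 51, 14, 92 → best response Z.
Player 2 against R2: payoffs 79, 78, 37, 72 → best response W.
Player 2 against R3: payoffs 23, 98, 15, 71 → best response X.
Player 2 against R4: payoffs 94, 54, 64, 89 → best response W.
Mutual best responses: (R2, W); (R3, X).

The pure Nash equilibria are (R2, W); (R3, X).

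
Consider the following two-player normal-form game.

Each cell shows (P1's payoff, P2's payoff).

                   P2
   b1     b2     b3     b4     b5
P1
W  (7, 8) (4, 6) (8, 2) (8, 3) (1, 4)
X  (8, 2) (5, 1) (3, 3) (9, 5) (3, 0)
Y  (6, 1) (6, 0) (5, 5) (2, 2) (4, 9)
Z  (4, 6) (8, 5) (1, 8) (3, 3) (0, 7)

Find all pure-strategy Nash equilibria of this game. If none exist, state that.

Pure-strategy Nash equilibria: (X, b4), (Y, b5)

Mark each player's best response to every combination of opponents' strategies; a profile where every player is best-responding is a pure Nash equilibrium.
P1 against b1: payoffs 7, 8, 6, 4 → best response X.
P1 against b2: payoffs 4, 5, 6, 8 → best response Z.
P1 against b3: payoffs 8, 3, 5, 1 → best response W.
P1 against b4: payoffs 8, 9, 2, 3 → best response X.
P1 against b5: payoffs 1, 3, 4, 0 → best response Y.
P2 against W: payoffs 8, 6, 2, 3, 4 → best response b1.
P2 against X: payoffs 2, 1, 3, 5, 0 → best response b4.
P2 against Y: payoffs 1, 0, 5, 2, 9 → best response b5.
P2 against Z: payoffs 6, 5, 8, 3, 7 → best response b3.
Mutual best responses: (X, b4); (Y, b5).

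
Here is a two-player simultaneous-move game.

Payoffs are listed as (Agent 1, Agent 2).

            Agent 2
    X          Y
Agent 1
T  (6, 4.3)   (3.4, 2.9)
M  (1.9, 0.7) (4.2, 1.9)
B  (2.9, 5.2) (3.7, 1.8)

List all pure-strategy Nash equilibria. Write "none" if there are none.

(T, X), (M, Y)

(T, X): Agent 1 gets 6, best alternative 2.9; Agent 2 gets 4.3, best alternative 2.9. No profitable deviation — NE.
(T, Y): Agent 1 can switch to M (3.4 → 4.2). Not NE.
(M, X): Agent 1 can switch to T (1.9 → 6). Not NE.
(M, Y): Agent 1 gets 4.2, best alternative 3.7; Agent 2 gets 1.9, best alternative 0.7. No profitable deviation — NE.
(B, X): Agent 1 can switch to T (2.9 → 6). Not NE.
(B, Y): Agent 1 can switch to M (3.7 → 4.2). Not NE.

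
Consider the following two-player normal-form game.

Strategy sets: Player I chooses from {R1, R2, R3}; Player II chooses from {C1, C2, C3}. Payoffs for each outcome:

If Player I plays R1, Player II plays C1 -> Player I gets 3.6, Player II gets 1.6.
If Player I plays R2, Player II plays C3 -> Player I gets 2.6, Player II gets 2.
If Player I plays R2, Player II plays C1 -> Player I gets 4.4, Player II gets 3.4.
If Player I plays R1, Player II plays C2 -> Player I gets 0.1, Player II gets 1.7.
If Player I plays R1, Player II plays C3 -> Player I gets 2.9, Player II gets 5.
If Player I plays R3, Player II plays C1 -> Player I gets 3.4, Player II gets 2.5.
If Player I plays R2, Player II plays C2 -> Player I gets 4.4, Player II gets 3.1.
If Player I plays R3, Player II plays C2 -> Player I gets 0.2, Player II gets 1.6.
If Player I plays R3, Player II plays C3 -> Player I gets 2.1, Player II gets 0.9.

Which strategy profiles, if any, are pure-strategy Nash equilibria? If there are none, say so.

Pure-strategy Nash equilibria: (R1, C3) and (R2, C1)

Player I against C1: payoffs 3.6, 4.4, 3.4 → best response R2.
Player I against C2: payoffs 0.1, 4.4, 0.2 → best response R2.
Player I against C3: payoffs 2.9, 2.6, 2.1 → best response R1.
Player II against R1: payoffs 1.6, 1.7, 5 → best response C3.
Player II against R2: payoffs 3.4, 3.1, 2 → best response C1.
Player II against R3: payoffs 2.5, 1.6, 0.9 → best response C1.
Mutual best responses: (R1, C3); (R2, C1).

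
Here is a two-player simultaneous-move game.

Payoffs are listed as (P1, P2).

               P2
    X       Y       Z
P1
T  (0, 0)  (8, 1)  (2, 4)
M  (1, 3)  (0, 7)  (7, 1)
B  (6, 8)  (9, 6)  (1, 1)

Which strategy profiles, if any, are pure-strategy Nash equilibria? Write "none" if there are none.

For each strategy profile, look for a profitable unilateral deviation.
(T, X): P1 can switch to M (0 → 1). Not NE.
(T, Y): P1 can switch to B (8 → 9). Not NE.
(T, Z): P1 can switch to M (2 → 7). Not NE.
(M, X): P1 can switch to B (1 → 6). Not NE.
(M, Y): P1 can switch to T (0 → 8). Not NE.
(M, Z): P2 can switch to X (1 → 3). Not NE.
(B, X): P1 gets 6, best alternative 1; P2 gets 8, best alternative 6. No profitable deviation — NE.
(B, Y): P2 can switch to X (6 → 8). Not NE.
(B, Z): P1 can switch to T (1 → 2). Not NE.

(B, X)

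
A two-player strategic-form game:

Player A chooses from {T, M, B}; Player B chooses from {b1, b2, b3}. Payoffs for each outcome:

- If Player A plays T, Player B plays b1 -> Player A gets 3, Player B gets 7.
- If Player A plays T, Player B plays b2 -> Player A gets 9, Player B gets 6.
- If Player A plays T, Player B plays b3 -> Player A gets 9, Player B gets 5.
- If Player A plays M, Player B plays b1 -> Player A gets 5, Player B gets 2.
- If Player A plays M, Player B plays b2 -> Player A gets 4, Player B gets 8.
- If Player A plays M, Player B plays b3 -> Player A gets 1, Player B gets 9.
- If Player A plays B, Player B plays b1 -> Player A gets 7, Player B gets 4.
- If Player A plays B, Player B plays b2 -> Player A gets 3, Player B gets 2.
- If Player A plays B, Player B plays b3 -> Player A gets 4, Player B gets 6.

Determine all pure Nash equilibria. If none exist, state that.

Check each profile: it is a Nash equilibrium iff no player can strictly gain by switching unilaterally.
(T, b1): Player A can switch to M (3 → 5). Not NE.
(T, b2): Player B can switch to b1 (6 → 7). Not NE.
(T, b3): Player B can switch to b1 (5 → 7). Not NE.
(M, b1): Player A can switch to B (5 → 7). Not NE.
(M, b2): Player A can switch to T (4 → 9). Not NE.
(M, b3): Player A can switch to T (1 → 9). Not NE.
(B, b1): Player B can switch to b3 (4 → 6). Not NE.
(B, b2): Player A can switch to T (3 → 9). Not NE.
(B, b3): Player A can switch to T (4 → 9). Not NE.

none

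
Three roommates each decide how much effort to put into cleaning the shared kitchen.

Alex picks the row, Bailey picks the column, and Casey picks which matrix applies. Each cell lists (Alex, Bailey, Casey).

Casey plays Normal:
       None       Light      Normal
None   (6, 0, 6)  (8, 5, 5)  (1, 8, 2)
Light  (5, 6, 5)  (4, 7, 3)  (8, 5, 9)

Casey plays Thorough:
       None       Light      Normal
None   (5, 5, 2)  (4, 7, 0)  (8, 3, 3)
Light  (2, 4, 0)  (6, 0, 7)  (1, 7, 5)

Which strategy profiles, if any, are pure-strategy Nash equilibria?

none

Check each profile: it is a Nash equilibrium iff no player can strictly gain by switching unilaterally.
(None, None, Normal): Bailey can switch to Light (0 → 5). Not NE.
(None, None, Thorough): Bailey can switch to Light (5 → 7). Not NE.
(None, Light, Normal): Bailey can switch to Normal (5 → 8). Not NE.
(None, Light, Thorough): Alex can switch to Light (4 → 6). Not NE.
(None, Normal, Normal): Alex can switch to Light (1 → 8). Not NE.
(None, Normal, Thorough): Bailey can switch to None (3 → 5). Not NE.
(The remaining 6 profiles each have a profitable deviation by the same check.)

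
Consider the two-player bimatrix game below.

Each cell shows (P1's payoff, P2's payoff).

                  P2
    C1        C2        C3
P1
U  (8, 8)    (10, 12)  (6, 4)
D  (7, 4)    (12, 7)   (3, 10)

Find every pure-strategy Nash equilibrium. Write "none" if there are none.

none

P1 against C1: payoffs 8, 7 → best response U.
P1 against C2: payoffs 10, 12 → best response D.
P1 against C3: payoffs 6, 3 → best response U.
P2 against U: payoffs 8, 12, 4 → best response C2.
P2 against D: payoffs 4, 7, 10 → best response C3.
No profile is a mutual best response for all players.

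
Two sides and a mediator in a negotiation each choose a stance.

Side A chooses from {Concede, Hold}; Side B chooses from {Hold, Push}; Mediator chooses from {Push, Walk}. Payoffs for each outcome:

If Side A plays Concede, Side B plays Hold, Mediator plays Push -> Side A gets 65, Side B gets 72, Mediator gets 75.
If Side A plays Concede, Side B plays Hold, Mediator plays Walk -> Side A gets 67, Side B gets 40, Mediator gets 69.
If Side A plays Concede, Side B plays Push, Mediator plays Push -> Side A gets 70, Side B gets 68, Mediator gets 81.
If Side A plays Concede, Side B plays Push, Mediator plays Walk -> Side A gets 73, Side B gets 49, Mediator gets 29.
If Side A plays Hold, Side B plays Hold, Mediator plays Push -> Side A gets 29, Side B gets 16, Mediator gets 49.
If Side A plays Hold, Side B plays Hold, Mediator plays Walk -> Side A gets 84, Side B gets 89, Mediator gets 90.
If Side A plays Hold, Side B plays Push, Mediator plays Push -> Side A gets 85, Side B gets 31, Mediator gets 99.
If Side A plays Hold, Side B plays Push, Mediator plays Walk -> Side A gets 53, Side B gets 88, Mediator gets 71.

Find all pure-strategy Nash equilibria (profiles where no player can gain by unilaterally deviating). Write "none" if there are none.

Check each profile: it is a Nash equilibrium iff no player can strictly gain by switching unilaterally.
(Concede, Hold, Push): Side A gets 65, best alternative 29; Side B gets 72, best alternative 68; Mediator gets 75, best alternative 69. No profitable deviation — NE.
(Concede, Hold, Walk): Side A can switch to Hold (67 → 84). Not NE.
(Concede, Push, Push): Side A can switch to Hold (70 → 85). Not NE.
(Concede, Push, Walk): Mediator can switch to Push (29 → 81). Not NE.
(Hold, Hold, Push): Side A can switch to Concede (29 → 65). Not NE.
(Hold, Hold, Walk): Side A gets 84, best alternative 67; Side B gets 89, best alternative 88; Mediator gets 90, best alternative 49. No profitable deviation — NE.
(Hold, Push, Push): Side A gets 85, best alternative 70; Side B gets 31, best alternative 16; Mediator gets 99, best alternative 71. No profitable deviation — NE.
(Hold, Push, Walk): Side A can switch to Concede (53 → 73). Not NE.

The pure Nash equilibria are (Concede, Hold, Push); (Hold, Hold, Walk); (Hold, Push, Push).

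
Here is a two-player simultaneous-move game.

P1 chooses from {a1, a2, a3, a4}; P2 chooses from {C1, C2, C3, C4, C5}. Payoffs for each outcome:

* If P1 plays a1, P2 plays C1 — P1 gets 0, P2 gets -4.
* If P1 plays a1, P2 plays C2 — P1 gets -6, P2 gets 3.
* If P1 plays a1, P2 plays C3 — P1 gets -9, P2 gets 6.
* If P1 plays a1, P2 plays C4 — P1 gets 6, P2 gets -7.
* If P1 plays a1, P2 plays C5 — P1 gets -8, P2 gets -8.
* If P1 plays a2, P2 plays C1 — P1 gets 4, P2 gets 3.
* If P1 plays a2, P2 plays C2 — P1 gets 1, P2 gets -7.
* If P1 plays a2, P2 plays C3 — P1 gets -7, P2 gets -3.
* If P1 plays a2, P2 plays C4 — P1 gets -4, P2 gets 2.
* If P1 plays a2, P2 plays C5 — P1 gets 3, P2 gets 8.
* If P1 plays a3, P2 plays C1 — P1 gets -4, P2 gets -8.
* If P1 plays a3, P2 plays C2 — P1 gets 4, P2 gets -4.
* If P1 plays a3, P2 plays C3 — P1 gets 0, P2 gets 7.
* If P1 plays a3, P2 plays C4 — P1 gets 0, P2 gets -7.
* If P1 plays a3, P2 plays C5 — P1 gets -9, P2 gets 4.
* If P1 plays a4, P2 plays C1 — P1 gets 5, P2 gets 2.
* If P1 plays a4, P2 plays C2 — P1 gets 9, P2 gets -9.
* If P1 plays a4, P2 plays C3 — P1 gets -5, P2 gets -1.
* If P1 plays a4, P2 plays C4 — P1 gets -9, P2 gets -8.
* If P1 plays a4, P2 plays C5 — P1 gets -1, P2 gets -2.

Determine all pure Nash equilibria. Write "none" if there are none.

P1 against C1: payoffs 0, 4, -4, 5 → best response a4.
P1 against C2: payoffs -6, 1, 4, 9 → best response a4.
P1 against C3: payoffs -9, -7, 0, -5 → best response a3.
P1 against C4: payoffs 6, -4, 0, -9 → best response a1.
P1 against C5: payoffs -8, 3, -9, -1 → best response a2.
P2 against a1: payoffs -4, 3, 6, -7, -8 → best response C3.
P2 against a2: payoffs 3, -7, -3, 2, 8 → best response C5.
P2 against a3: payoffs -8, -4, 7, -7, 4 → best response C3.
P2 against a4: payoffs 2, -9, -1, -8, -2 → best response C1.
Mutual best responses: (a2, C5); (a3, C3); (a4, C1).

Pure-strategy Nash equilibria: (a2, C5) and (a3, C3) and (a4, C1)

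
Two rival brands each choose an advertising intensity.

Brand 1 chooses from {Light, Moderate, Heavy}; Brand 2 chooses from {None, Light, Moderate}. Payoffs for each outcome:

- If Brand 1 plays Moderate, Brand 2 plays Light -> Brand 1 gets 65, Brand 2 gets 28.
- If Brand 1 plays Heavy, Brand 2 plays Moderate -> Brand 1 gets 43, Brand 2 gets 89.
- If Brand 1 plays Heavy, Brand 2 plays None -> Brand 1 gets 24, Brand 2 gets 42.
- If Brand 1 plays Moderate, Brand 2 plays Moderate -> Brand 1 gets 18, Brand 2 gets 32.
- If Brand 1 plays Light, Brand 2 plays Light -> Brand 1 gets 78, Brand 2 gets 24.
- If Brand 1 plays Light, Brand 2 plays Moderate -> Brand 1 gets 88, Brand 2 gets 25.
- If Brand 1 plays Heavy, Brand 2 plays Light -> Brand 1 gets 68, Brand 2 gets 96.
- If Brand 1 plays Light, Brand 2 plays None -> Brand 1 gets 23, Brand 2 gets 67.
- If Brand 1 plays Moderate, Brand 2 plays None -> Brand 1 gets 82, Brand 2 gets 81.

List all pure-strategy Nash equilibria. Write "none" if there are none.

Brand 1 against None: payoffs 23, 82, 24 → best response Moderate.
Brand 1 against Light: payoffs 78, 65, 68 → best response Light.
Brand 1 against Moderate: payoffs 88, 18, 43 → best response Light.
Brand 2 against Light: payoffs 67, 24, 25 → best response None.
Brand 2 against Moderate: payoffs 81, 28, 32 → best response None.
Brand 2 against Heavy: payoffs 42, 96, 89 → best response Light.
Mutual best responses: (Moderate, None).

(Moderate, None)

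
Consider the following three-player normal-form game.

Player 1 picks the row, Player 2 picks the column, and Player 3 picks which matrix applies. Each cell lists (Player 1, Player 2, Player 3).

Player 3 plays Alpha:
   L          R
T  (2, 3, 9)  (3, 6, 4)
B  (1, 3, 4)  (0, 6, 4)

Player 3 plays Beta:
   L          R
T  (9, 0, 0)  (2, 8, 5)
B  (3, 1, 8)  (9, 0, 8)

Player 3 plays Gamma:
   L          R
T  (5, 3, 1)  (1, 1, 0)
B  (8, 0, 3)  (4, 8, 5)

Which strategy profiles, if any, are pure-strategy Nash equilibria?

(T, L, Alpha): Player 2 can switch to R (3 → 6). Not NE.
(T, L, Beta): Player 2 can switch to R (0 → 8). Not NE.
(T, L, Gamma): Player 1 can switch to B (5 → 8). Not NE.
(T, R, Alpha): Player 3 can switch to Beta (4 → 5). Not NE.
(T, R, Beta): Player 1 can switch to B (2 → 9). Not NE.
(T, R, Gamma): Player 1 can switch to B (1 → 4). Not NE.
(The remaining 6 profiles each have a profitable deviation by the same check.)

No pure-strategy Nash equilibrium.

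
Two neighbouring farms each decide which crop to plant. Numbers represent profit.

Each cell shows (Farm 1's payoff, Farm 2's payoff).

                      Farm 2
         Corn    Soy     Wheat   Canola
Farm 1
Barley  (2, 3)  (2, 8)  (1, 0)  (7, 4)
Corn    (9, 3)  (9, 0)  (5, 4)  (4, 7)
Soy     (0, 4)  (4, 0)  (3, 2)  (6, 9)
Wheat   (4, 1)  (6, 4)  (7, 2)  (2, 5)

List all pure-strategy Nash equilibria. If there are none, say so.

This game has no pure Nash equilibrium.

(Barley, Corn): Farm 1 can switch to Corn (2 → 9). Not NE.
(Barley, Soy): Farm 1 can switch to Corn (2 → 9). Not NE.
(Barley, Wheat): Farm 1 can switch to Corn (1 → 5). Not NE.
(Barley, Canola): Farm 2 can switch to Soy (4 → 8). Not NE.
(Corn, Corn): Farm 2 can switch to Wheat (3 → 4). Not NE.
(Corn, Soy): Farm 2 can switch to Corn (0 → 3). Not NE.
(Corn, Wheat): Farm 1 can switch to Wheat (5 → 7). Not NE.
(Corn, Canola): Farm 1 can switch to Barley (4 → 7). Not NE.
(Soy, Corn): Farm 1 can switch to Barley (0 → 2). Not NE.
(Soy, Soy): Farm 1 can switch to Corn (4 → 9). Not NE.
(Soy, Wheat): Farm 1 can switch to Corn (3 → 5). Not NE.
(Soy, Canola): Farm 1 can switch to Barley (6 → 7). Not NE.
(The remaining 4 profiles each have a profitable deviation by the same check.)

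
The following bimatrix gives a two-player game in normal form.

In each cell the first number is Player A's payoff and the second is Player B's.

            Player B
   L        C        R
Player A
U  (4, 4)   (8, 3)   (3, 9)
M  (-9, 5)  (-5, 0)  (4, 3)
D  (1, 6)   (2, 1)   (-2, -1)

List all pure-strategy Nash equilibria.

No pure-strategy Nash equilibrium.

Player A against L: payoffs 4, -9, 1 → best response U.
Player A against C: payoffs 8, -5, 2 → best response U.
Player A against R: payoffs 3, 4, -2 → best response M.
Player B against U: payoffs 4, 3, 9 → best response R.
Player B against M: payoffs 5, 0, 3 → best response L.
Player B against D: payoffs 6, 1, -1 → best response L.
No profile is a mutual best response for all players.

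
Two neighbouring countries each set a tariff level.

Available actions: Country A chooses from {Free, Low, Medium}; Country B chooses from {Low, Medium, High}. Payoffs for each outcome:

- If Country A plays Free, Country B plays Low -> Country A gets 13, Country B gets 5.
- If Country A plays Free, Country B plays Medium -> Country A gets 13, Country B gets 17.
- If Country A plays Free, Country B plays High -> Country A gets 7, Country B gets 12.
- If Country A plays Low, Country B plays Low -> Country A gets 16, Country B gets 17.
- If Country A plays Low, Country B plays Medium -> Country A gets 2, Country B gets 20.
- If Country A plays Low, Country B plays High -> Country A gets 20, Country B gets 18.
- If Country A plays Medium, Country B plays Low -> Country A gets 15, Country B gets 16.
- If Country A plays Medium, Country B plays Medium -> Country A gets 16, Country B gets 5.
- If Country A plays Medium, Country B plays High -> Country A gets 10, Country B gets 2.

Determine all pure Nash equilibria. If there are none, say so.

No pure-strategy Nash equilibrium.

(Free, Low): Country A can switch to Low (13 → 16). Not NE.
(Free, Medium): Country A can switch to Medium (13 → 16). Not NE.
(Free, High): Country A can switch to Low (7 → 20). Not NE.
(Low, Low): Country B can switch to Medium (17 → 20). Not NE.
(Low, Medium): Country A can switch to Free (2 → 13). Not NE.
(Low, High): Country B can switch to Medium (18 → 20). Not NE.
(Medium, Low): Country A can switch to Low (15 → 16). Not NE.
(Medium, Medium): Country B can switch to Low (5 → 16). Not NE.
(The remaining 1 profile has a profitable deviation by the same check.)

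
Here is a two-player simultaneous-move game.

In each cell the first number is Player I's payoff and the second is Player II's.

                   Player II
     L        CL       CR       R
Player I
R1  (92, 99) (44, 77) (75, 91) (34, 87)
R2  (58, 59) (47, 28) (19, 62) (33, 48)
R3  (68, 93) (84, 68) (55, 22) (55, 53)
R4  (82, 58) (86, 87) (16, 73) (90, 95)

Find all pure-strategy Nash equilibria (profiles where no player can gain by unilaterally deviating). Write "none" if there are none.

The pure Nash equilibria are (R1, L), (R4, R).

(R1, L): Player I gets 92, best alternative 82; Player II gets 99, best alternative 91. No profitable deviation — NE.
(R1, CL): Player I can switch to R2 (44 → 47). Not NE.
(R1, CR): Player II can switch to L (91 → 99). Not NE.
(R1, R): Player I can switch to R3 (34 → 55). Not NE.
(R2, L): Player I can switch to R1 (58 → 92). Not NE.
(R2, CL): Player I can switch to R3 (47 → 84). Not NE.
(R2, CR): Player I can switch to R1 (19 → 75). Not NE.
(R2, R): Player I can switch to R1 (33 → 34). Not NE.
(R3, L): Player I can switch to R1 (68 → 92). Not NE.
(R3, CL): Player I can switch to R4 (84 → 86). Not NE.
(R3, CR): Player I can switch to R1 (55 → 75). Not NE.
(R3, R): Player I can switch to R4 (55 → 90). Not NE.
(R4, L): Player I can switch to R1 (82 → 92). Not NE.
(R4, R): Player I gets 90, best alternative 55; Player II gets 95, best alternative 87. No profitable deviation — NE.
(The remaining 2 profiles each have a profitable deviation by the same check.)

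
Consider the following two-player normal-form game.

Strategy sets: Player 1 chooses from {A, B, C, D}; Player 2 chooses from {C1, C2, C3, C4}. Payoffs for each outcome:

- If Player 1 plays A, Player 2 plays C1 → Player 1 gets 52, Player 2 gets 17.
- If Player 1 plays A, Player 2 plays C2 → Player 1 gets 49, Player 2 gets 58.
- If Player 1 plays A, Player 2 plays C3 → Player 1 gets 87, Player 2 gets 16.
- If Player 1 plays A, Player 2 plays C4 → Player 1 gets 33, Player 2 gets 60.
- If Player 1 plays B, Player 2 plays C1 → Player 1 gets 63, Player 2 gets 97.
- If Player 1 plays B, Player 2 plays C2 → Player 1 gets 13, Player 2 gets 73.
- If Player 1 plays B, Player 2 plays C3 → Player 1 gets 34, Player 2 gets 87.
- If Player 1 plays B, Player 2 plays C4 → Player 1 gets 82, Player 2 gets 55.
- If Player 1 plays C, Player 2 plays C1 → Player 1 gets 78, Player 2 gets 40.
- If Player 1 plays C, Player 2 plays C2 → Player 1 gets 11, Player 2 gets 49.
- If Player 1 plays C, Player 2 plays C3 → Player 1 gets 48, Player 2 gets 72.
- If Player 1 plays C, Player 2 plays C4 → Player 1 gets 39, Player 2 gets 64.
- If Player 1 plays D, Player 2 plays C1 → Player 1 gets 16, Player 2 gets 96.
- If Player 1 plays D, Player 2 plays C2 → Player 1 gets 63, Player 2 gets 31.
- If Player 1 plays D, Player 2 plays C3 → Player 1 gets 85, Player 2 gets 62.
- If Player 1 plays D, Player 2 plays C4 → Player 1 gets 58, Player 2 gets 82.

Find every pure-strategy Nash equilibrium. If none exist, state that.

(A, C1): Player 1 can switch to B (52 → 63). Not NE.
(A, C2): Player 1 can switch to D (49 → 63). Not NE.
(A, C3): Player 2 can switch to C1 (16 → 17). Not NE.
(A, C4): Player 1 can switch to B (33 → 82). Not NE.
(B, C1): Player 1 can switch to C (63 → 78). Not NE.
(B, C2): Player 1 can switch to A (13 → 49). Not NE.
(The remaining 10 profiles each have a profitable deviation by the same check.)

There is no pure-strategy Nash equilibrium.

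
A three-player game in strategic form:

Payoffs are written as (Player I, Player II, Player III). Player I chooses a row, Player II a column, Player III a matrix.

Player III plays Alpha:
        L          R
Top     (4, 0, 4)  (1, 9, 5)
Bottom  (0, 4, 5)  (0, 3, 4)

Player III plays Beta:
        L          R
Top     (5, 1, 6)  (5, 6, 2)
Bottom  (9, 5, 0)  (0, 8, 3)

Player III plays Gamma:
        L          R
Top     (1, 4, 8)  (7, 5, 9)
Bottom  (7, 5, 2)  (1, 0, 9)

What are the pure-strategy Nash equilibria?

The unique pure-strategy Nash equilibrium is (Top, R, Gamma).

(Top, L, Alpha): Player II can switch to R (0 → 9). Not NE.
(Top, L, Beta): Player I can switch to Bottom (5 → 9). Not NE.
(Top, L, Gamma): Player I can switch to Bottom (1 → 7). Not NE.
(Top, R, Alpha): Player III can switch to Gamma (5 → 9). Not NE.
(Top, R, Beta): Player III can switch to Alpha (2 → 5). Not NE.
(Top, R, Gamma): Player I gets 7, best alternative 1; Player II gets 5, best alternative 4; Player III gets 9, best alternative 5. No profitable deviation — NE.
(Bottom, L, Alpha): Player I can switch to Top (0 → 4). Not NE.
(Bottom, L, Beta): Player II can switch to R (5 → 8). Not NE.
(Bottom, L, Gamma): Player III can switch to Alpha (2 → 5). Not NE.
(Bottom, R, Alpha): Player I can switch to Top (0 → 1). Not NE.
(Bottom, R, Beta): Player I can switch to Top (0 → 5). Not NE.
(Bottom, R, Gamma): Player I can switch to Top (1 → 7). Not NE.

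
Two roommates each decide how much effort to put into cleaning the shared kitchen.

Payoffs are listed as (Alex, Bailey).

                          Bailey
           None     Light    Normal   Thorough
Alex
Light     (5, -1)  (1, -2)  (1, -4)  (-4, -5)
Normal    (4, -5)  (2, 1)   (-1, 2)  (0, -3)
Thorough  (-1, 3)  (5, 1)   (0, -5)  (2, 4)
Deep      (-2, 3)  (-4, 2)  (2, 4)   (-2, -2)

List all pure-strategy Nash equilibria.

The pure Nash equilibria are (Light, None); (Thorough, Thorough); (Deep, Normal).

For each player, find the best response to each opponent profile; mutual best responses are the pure NE.
Alex against None: payoffs 5, 4, -1, -2 → best response Light.
Alex against Light: payoffs 1, 2, 5, -4 → best response Thorough.
Alex against Normal: payoffs 1, -1, 0, 2 → best response Deep.
Alex against Thorough: payoffs -4, 0, 2, -2 → best response Thorough.
Bailey against Light: payoffs -1, -2, -4, -5 → best response None.
Bailey against Normal: payoffs -5, 1, 2, -3 → best response Normal.
Bailey against Thorough: payoffs 3, 1, -5, 4 → best response Thorough.
Bailey against Deep: payoffs 3, 2, 4, -2 → best response Normal.
Mutual best responses: (Light, None); (Thorough, Thorough); (Deep, Normal).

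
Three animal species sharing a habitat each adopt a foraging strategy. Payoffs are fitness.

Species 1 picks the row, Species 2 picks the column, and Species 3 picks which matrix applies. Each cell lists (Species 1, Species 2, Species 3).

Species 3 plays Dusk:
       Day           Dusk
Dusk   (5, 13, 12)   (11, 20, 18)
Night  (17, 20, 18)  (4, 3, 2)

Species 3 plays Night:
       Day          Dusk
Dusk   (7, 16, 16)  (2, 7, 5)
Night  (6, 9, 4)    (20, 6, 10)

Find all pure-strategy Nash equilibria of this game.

Pure-strategy Nash equilibria: (Dusk, Day, Night), (Dusk, Dusk, Dusk), (Night, Day, Dusk)

Mark each player's best response to every combination of opponents' strategies; a profile where every player is best-responding is a pure Nash equilibrium.
Species 1 against (Day, Dusk): payoffs 5, 17 → best response Night.
Species 1 against (Day, Night): payoffs 7, 6 → best response Dusk.
Species 1 against (Dusk, Dusk): payoffs 11, 4 → best response Dusk.
Species 1 against (Dusk, Night): payoffs 2, 20 → best response Night.
Species 2 against (Dusk, Dusk): payoffs 13, 20 → best response Dusk.
Species 2 against (Dusk, Night): payoffs 16, 7 → best response Day.
Species 2 against (Night, Dusk): payoffs 20, 3 → best response Day.
Species 2 against (Night, Night): payoffs 9, 6 → best response Day.
Species 3 against (Dusk, Day): payoffs 12, 16 → best response Night.
Species 3 against (Dusk, Dusk): payoffs 18, 5 → best response Dusk.
Species 3 against (Night, Day): payoffs 18, 4 → best response Dusk.
Species 3 against (Night, Dusk): payoffs 2, 10 → best response Night.
Mutual best responses: (Dusk, Day, Night); (Dusk, Dusk, Dusk); (Night, Day, Dusk).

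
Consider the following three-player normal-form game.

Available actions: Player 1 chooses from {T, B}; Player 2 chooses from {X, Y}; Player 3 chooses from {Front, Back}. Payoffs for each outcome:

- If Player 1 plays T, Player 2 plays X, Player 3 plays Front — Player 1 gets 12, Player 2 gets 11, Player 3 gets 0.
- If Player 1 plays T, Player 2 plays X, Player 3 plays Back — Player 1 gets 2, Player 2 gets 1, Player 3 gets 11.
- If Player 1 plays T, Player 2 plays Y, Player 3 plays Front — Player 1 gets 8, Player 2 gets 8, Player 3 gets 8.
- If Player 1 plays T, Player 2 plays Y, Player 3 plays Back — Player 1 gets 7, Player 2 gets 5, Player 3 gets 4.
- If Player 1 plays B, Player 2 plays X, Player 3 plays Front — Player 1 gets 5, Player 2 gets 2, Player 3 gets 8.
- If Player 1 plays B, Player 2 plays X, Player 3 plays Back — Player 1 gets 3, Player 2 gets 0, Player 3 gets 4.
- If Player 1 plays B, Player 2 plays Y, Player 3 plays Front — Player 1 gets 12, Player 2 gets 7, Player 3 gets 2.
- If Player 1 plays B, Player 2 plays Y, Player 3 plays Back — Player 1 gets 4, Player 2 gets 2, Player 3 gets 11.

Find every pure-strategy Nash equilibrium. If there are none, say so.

none

(T, X, Front): Player 3 can switch to Back (0 → 11). Not NE.
(T, X, Back): Player 1 can switch to B (2 → 3). Not NE.
(T, Y, Front): Player 1 can switch to B (8 → 12). Not NE.
(T, Y, Back): Player 3 can switch to Front (4 → 8). Not NE.
(B, X, Front): Player 1 can switch to T (5 → 12). Not NE.
(B, X, Back): Player 2 can switch to Y (0 → 2). Not NE.
(The remaining 2 profiles each have a profitable deviation by the same check.)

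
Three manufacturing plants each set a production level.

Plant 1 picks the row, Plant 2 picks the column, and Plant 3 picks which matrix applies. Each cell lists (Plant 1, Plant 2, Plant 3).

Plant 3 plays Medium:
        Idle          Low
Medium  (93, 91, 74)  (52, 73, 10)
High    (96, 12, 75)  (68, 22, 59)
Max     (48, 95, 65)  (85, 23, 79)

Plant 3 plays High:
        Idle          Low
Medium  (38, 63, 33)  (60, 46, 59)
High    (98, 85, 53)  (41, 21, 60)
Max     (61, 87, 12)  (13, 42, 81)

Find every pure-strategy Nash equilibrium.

Check each profile: it is a Nash equilibrium iff no player can strictly gain by switching unilaterally.
(Medium, Idle, Medium): Plant 1 can switch to High (93 → 96). Not NE.
(Medium, Idle, High): Plant 1 can switch to High (38 → 98). Not NE.
(Medium, Low, Medium): Plant 1 can switch to High (52 → 68). Not NE.
(Medium, Low, High): Plant 2 can switch to Idle (46 → 63). Not NE.
(High, Idle, Medium): Plant 2 can switch to Low (12 → 22). Not NE.
(High, Idle, High): Plant 3 can switch to Medium (53 → 75). Not NE.
(The remaining 6 profiles each have a profitable deviation by the same check.)

This game has no pure Nash equilibrium.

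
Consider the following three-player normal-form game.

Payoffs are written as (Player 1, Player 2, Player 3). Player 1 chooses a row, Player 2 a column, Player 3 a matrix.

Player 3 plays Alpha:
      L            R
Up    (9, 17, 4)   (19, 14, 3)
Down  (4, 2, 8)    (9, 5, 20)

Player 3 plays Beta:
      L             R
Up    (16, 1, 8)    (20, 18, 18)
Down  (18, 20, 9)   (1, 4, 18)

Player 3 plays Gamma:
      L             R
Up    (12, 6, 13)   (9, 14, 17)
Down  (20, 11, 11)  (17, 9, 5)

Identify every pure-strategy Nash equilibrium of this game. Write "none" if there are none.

The pure Nash equilibria are (Up, R, Beta) and (Down, L, Gamma).

Check each profile: it is a Nash equilibrium iff no player can strictly gain by switching unilaterally.
(Up, L, Alpha): Player 3 can switch to Beta (4 → 8). Not NE.
(Up, L, Beta): Player 1 can switch to Down (16 → 18). Not NE.
(Up, L, Gamma): Player 1 can switch to Down (12 → 20). Not NE.
(Up, R, Alpha): Player 2 can switch to L (14 → 17). Not NE.
(Up, R, Beta): Player 1 gets 20, best alternative 1; Player 2 gets 18, best alternative 1; Player 3 gets 18, best alternative 17. No profitable deviation — NE.
(Up, R, Gamma): Player 1 can switch to Down (9 → 17). Not NE.
(Down, L, Alpha): Player 1 can switch to Up (4 → 9). Not NE.
(Down, L, Gamma): Player 1 gets 20, best alternative 12; Player 2 gets 11, best alternative 9; Player 3 gets 11, best alternative 9. No profitable deviation — NE.
(The remaining 4 profiles each have a profitable deviation by the same check.)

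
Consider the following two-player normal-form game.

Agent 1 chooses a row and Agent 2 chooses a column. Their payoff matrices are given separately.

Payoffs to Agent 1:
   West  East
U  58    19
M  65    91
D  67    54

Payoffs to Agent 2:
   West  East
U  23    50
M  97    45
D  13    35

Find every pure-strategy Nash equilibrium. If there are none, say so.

For each player, find the best response to each opponent profile; mutual best responses are the pure NE.
Agent 1 against West: payoffs 58, 65, 67 → best response D.
Agent 1 against East: payoffs 19, 91, 54 → best response M.
Agent 2 against U: payoffs 23, 50 → best response East.
Agent 2 against M: payoffs 97, 45 → best response West.
Agent 2 against D: payoffs 13, 35 → best response East.
No profile is a mutual best response for all players.

This game has no pure Nash equilibrium.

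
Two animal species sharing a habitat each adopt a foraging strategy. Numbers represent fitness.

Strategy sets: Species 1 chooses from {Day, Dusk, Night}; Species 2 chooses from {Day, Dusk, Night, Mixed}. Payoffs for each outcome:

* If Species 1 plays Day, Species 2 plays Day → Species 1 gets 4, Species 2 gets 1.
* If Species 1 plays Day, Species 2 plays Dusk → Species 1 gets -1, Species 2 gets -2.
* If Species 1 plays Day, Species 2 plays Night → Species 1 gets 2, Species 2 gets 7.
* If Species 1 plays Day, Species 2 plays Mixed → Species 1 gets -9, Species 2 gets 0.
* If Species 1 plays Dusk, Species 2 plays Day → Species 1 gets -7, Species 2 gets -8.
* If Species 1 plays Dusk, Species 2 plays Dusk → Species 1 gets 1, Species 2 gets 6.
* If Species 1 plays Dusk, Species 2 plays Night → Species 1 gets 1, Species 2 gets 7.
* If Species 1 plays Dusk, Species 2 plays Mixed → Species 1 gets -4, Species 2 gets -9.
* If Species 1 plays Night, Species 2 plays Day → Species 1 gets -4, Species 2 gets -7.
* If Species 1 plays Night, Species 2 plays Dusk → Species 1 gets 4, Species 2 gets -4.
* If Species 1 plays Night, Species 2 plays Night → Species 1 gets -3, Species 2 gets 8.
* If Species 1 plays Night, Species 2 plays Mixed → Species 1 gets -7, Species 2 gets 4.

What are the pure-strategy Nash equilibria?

Pure NE: (Day, Night)

Species 1 against Day: payoffs 4, -7, -4 → best response Day.
Species 1 against Dusk: payoffs -1, 1, 4 → best response Night.
Species 1 against Night: payoffs 2, 1, -3 → best response Day.
Species 1 against Mixed: payoffs -9, -4, -7 → best response Dusk.
Species 2 against Day: payoffs 1, -2, 7, 0 → best response Night.
Species 2 against Dusk: payoffs -8, 6, 7, -9 → best response Night.
Species 2 against Night: payoffs -7, -4, 8, 4 → best response Night.
Mutual best responses: (Day, Night).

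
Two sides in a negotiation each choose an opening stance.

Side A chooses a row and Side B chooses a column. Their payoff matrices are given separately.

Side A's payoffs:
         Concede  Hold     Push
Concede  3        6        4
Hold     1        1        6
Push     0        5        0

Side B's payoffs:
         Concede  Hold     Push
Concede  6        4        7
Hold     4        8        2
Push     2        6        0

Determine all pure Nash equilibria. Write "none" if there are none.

Side A against Concede: payoffs 3, 1, 0 → best response Concede.
Side A against Hold: payoffs 6, 1, 5 → best response Concede.
Side A against Push: payoffs 4, 6, 0 → best response Hold.
Side B against Concede: payoffs 6, 4, 7 → best response Push.
Side B against Hold: payoffs 4, 8, 2 → best response Hold.
Side B against Push: payoffs 2, 6, 0 → best response Hold.
No profile is a mutual best response for all players.

There is no pure-strategy Nash equilibrium.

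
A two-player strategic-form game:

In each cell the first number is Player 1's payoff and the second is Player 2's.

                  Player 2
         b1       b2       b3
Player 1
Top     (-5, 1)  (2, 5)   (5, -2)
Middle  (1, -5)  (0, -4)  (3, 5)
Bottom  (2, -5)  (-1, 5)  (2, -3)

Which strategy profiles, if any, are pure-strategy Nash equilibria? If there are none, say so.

The unique pure-strategy Nash equilibrium is (Top, b2).

For each strategy profile, look for a profitable unilateral deviation.
(Top, b1): Player 1 can switch to Middle (-5 → 1). Not NE.
(Top, b2): Player 1 gets 2, best alternative 0; Player 2 gets 5, best alternative 1. No profitable deviation — NE.
(Top, b3): Player 2 can switch to b1 (-2 → 1). Not NE.
(Middle, b1): Player 1 can switch to Bottom (1 → 2). Not NE.
(Middle, b2): Player 1 can switch to Top (0 → 2). Not NE.
(Middle, b3): Player 1 can switch to Top (3 → 5). Not NE.
(Bottom, b1): Player 2 can switch to b2 (-5 → 5). Not NE.
(Bottom, b2): Player 1 can switch to Top (-1 → 2). Not NE.
(Bottom, b3): Player 1 can switch to Top (2 → 5). Not NE.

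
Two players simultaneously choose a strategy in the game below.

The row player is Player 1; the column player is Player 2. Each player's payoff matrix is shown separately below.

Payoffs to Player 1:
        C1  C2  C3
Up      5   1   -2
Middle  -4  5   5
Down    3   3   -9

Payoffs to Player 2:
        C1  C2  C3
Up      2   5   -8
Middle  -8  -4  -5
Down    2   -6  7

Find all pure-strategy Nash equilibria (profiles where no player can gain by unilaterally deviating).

Player 1 against C1: payoffs 5, -4, 3 → best response Up.
Player 1 against C2: payoffs 1, 5, 3 → best response Middle.
Player 1 against C3: payoffs -2, 5, -9 → best response Middle.
Player 2 against Up: payoffs 2, 5, -8 → best response C2.
Player 2 against Middle: payoffs -8, -4, -5 → best response C2.
Player 2 against Down: payoffs 2, -6, 7 → best response C3.
Mutual best responses: (Middle, C2).

The unique pure-strategy Nash equilibrium is (Middle, C2).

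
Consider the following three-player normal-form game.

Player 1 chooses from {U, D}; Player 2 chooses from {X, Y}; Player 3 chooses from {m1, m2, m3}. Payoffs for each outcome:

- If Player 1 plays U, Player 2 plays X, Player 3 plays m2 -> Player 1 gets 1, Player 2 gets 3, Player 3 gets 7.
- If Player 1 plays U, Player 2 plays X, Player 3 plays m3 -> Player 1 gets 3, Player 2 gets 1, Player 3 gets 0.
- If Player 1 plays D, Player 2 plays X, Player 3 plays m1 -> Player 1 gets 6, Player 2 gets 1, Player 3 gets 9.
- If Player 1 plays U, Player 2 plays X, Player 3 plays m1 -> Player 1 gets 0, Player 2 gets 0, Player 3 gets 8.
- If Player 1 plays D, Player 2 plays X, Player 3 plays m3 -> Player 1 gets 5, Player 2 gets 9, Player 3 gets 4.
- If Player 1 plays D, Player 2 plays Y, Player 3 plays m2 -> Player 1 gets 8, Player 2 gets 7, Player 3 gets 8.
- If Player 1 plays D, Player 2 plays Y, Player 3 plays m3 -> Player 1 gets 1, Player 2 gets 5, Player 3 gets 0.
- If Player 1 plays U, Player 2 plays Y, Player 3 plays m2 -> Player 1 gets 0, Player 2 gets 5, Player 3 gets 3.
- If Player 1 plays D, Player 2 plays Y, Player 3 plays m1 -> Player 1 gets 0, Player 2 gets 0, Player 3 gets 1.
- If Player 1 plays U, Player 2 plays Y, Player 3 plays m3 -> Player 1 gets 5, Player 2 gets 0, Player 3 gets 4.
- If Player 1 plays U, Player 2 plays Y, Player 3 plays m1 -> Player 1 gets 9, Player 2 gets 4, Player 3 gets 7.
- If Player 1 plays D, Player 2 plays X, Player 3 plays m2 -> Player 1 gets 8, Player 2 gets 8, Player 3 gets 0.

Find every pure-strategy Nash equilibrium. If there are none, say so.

(U, X, m1): Player 1 can switch to D (0 → 6). Not NE.
(U, X, m2): Player 1 can switch to D (1 → 8). Not NE.
(U, X, m3): Player 1 can switch to D (3 → 5). Not NE.
(U, Y, m1): Player 1 gets 9, best alternative 0; Player 2 gets 4, best alternative 0; Player 3 gets 7, best alternative 4. No profitable deviation — NE.
(U, Y, m2): Player 1 can switch to D (0 → 8). Not NE.
(U, Y, m3): Player 2 can switch to X (0 → 1). Not NE.
(D, X, m1): Player 1 gets 6, best alternative 0; Player 2 gets 1, best alternative 0; Player 3 gets 9, best alternative 4. No profitable deviation — NE.
(D, X, m2): Player 3 can switch to m1 (0 → 9). Not NE.
(D, X, m3): Player 3 can switch to m1 (4 → 9). Not NE.
(D, Y, m1): Player 1 can switch to U (0 → 9). Not NE.
(The remaining 2 profiles each have a profitable deviation by the same check.)

(U, Y, m1); (D, X, m1)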